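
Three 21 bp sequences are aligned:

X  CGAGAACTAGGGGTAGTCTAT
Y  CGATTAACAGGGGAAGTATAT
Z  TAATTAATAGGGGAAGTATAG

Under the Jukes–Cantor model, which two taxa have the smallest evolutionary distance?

Y and Z

X–Y: 6/21 differ, p = 0.286, d = 0.360.
X–Z: 8/21 differ, p = 0.381, d = 0.532.
Y–Z: 4/21 differ, p = 0.190, d = 0.220.
The smallest distance is between Y and Z.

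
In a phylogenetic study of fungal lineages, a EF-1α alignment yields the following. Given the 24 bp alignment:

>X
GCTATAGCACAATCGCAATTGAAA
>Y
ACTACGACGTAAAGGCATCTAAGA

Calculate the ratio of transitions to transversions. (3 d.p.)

Transitions are A↔G and C↔T; transversions are all other mismatches.
Transitions: 9. Transversions: 3.
R = 9/3 = 3.000.

3.000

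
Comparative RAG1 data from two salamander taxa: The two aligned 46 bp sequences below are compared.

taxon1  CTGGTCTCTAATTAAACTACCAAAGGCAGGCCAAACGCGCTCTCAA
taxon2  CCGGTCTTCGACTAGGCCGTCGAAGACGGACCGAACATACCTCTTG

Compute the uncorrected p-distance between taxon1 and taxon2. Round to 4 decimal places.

0.5217

The sequences differ at 24 of 46 positions.
p = 24/46 = 0.521739… ≈ 0.5217 (to 4 d.p.).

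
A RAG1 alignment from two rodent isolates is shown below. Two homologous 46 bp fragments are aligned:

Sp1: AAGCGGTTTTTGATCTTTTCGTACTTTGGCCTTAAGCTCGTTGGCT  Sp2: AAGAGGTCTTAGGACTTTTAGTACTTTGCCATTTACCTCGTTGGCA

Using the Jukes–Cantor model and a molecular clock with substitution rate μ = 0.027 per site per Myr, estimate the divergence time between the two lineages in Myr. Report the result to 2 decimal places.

The sequences differ at 11 of 46 sites, so p = 11/46 ≈ 0.23913.
d = −(3/4) ln(1 − 4p/3) = −0.75 ln(1 − 0.31884) = −0.75 ln(0.68116)
  = −0.75 × (-0.383958) = 0.287969 substitutions/site.
Under a molecular clock d = 2μt, so t = d/(2μ) = 0.287969 / (2 × 0.027) = 5.33 Myr.

5.33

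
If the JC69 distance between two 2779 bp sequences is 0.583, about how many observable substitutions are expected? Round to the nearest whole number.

Invert JC69: p = (3/4)(1 − e^(−4d/3)) = 0.75 × (1 − e^(-0.777333)) = 0.75 × (1 − 0.459630) = 0.405278.
Expected differing sites = pL ≈ 0.405278 × 2779 = 1126.267562 ≈ 1126.

1126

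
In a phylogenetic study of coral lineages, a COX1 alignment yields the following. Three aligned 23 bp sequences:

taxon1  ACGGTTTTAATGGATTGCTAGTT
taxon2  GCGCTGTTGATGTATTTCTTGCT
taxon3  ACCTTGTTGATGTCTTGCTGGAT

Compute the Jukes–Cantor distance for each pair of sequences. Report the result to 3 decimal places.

taxon1–taxon2: 8/23 sites differ → p ≈ 0.347826, d = −0.75 ln(1 − 0.463768) = 0.467391 ≈ 0.467.
taxon1–taxon3: 8/23 sites differ → p ≈ 0.347826, d = −0.75 ln(1 − 0.463768) = 0.467391 ≈ 0.467.
taxon2–taxon3: 7/23 sites differ → p ≈ 0.304348, d = −0.75 ln(1 − 0.405797) = 0.390401 ≈ 0.390.

d(taxon1,taxon2) = 0.467, d(taxon1,taxon3) = 0.467, d(taxon2,taxon3) = 0.390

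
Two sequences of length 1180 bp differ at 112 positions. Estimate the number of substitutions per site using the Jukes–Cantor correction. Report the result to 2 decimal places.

p = 112/1180 ≈ 0.094915.
d = −(3/4) ln(1 − 4p/3) = −0.75 ln(1 − 0.126553) = −0.75 ln(0.873447)
  = −0.75 × (-0.135308) = 0.101481 substitutions/site.

0.10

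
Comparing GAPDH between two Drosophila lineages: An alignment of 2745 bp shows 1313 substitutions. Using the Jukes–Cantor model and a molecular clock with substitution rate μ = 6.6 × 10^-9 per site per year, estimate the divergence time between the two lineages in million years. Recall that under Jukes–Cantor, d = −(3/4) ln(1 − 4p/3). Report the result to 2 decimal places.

57.70

p = 1313/2745 ≈ 0.478324.
d = −(3/4) ln(1 − 4p/3) = −0.75 ln(1 − 0.637765) = −0.75 ln(0.362235)
  = −0.75 × (-1.015462) = 0.761597 substitutions/site.
Under a molecular clock d = 2μt, so t = d/(2μ) = 0.761597 / (2 × 6.6 × 10^-9) = 57.70 million years.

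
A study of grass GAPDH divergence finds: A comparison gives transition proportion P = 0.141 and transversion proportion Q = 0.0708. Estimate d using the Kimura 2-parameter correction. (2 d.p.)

Under the Kimura two-parameter model, d = −½ ln(1 − 2P − Q) − ¼ ln(1 − 2Q).
1 − 2P − Q = 0.6472, giving −½ ln(0.6472) = 0.217550.
1 − 2Q = 0.8584, giving −¼ ln(0.8584) = 0.038171.
d = 0.217550 + 0.038171 = 0.255721.

0.26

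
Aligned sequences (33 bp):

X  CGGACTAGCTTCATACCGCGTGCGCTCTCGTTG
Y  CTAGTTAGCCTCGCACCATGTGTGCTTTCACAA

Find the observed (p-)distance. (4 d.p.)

0.4545

The sequences differ at 15 of 33 positions.
p = 15/33 = 0.454545… ≈ 0.4545 (to 4 d.p.).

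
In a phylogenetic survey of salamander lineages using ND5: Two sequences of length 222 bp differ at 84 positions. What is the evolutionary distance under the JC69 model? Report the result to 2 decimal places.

p = 84/222 ≈ 0.378378.
d = −(3/4) ln(1 − 4p/3) = −0.75 ln(1 − 0.504504) = −0.75 ln(0.495496)
  = −0.75 × (-0.702196) = 0.526647 substitutions/site.

0.53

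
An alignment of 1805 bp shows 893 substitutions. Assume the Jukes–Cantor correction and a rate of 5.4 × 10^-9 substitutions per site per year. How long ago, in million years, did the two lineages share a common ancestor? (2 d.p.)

p = 893/1805 ≈ 0.494737.
d = −(3/4) ln(1 − 4p/3) = −0.75 ln(1 − 0.659649) = −0.75 ln(0.340351)
  = −0.75 × (-1.077778) = 0.808334 substitutions/site.
Under a molecular clock d = 2μt, so t = d/(2μ) = 0.808334 / (2 × 5.4 × 10^-9) = 74.85 million years.

74.85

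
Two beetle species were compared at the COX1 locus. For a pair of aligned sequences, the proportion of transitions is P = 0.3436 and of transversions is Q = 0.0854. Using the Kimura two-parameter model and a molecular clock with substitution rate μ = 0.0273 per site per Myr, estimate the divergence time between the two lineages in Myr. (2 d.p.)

14.42

Under the Kimura two-parameter model, d = −½ ln(1 − 2P − Q) − ¼ ln(1 − 2Q).
1 − 2P − Q = 0.2274, giving −½ ln(0.2274) = 0.740522.
1 − 2Q = 0.8292, giving −¼ ln(0.8292) = 0.046823.
d = 0.740522 + 0.046823 = 0.787345.
Under a molecular clock d = 2μt, so t = d/(2μ) = 0.787345 / (2 × 0.0273) = 14.42 Myr.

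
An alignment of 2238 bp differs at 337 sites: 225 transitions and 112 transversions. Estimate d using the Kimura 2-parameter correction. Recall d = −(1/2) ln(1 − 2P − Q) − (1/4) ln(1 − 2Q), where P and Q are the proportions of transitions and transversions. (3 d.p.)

P = 225/2238 ≈ 0.100536 and Q = 112/2238 ≈ 0.050045.
Under the Kimura two-parameter model, d = −½ ln(1 − 2P − Q) − ¼ ln(1 − 2Q).
1 − 2P − Q = 0.748883, giving −½ ln(0.748883) = 0.144586.
1 − 2Q = 0.89991, giving −¼ ln(0.89991) = 0.026365.
d = 0.144586 + 0.026365 = 0.170951.

0.171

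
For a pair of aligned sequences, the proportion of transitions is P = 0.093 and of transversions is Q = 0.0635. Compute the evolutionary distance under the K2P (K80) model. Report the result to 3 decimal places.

Under the Kimura two-parameter model, d = −½ ln(1 − 2P − Q) − ¼ ln(1 − 2Q).
1 − 2P − Q = 0.7505, giving −½ ln(0.7505) = 0.143508.
1 − 2Q = 0.873, giving −¼ ln(0.873) = 0.033955.
d = 0.143508 + 0.033955 = 0.177463.

0.177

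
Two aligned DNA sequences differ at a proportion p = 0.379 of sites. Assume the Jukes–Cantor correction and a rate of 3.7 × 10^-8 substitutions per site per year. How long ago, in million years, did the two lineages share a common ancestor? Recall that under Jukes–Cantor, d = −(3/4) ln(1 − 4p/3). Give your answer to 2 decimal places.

d = −(3/4) ln(1 − 4p/3) = −0.75 ln(1 − 0.505333) = −0.75 ln(0.494667)
  = −0.75 × (-0.703870) = 0.527903 substitutions/site.
Under a molecular clock d = 2μt, so t = d/(2μ) = 0.527903 / (2 × 3.7 × 10^-8) = 7.13 million years.

7.13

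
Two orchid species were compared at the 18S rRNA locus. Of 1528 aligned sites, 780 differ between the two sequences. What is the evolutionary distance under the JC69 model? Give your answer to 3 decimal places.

0.856

p = 780/1528 ≈ 0.510471.
d = −(3/4) ln(1 − 4p/3) = −0.75 ln(1 − 0.680628) = −0.75 ln(0.319372)
  = −0.75 × (-1.141399) = 0.856049 substitutions/site.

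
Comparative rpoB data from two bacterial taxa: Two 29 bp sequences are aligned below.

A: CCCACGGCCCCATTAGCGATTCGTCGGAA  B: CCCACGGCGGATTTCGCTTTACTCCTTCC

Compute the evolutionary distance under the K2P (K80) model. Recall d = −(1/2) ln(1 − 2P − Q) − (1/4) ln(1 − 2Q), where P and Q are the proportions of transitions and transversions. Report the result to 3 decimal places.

0.931

Of 29 sites, 1 differences are transitions and 13 are transversions, so P = 1/29 ≈ 0.034483 and Q = 13/29 ≈ 0.448276.
Under the Kimura two-parameter model, d = −½ ln(1 − 2P − Q) − ¼ ln(1 − 2Q).
1 − 2P − Q = 0.482758, giving −½ ln(0.482758) = 0.364120.
1 − 2Q = 0.103448, giving −¼ ln(0.103448) = 0.567172.
d = 0.364120 + 0.567172 = 0.931292.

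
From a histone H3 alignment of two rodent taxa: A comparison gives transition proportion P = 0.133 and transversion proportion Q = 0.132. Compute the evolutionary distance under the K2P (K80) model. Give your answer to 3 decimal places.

0.330

Under the Kimura two-parameter model, d = −½ ln(1 − 2P − Q) − ¼ ln(1 − 2Q).
1 − 2P − Q = 0.602, giving −½ ln(0.602) = 0.253749.
1 − 2Q = 0.736, giving −¼ ln(0.736) = 0.076631.
d = 0.253749 + 0.076631 = 0.330380.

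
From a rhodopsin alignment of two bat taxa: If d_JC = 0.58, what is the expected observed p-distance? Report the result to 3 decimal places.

p = (3/4)(1 − e^(−4d/3)) = 0.75 × (1 − e^(-0.773333)) = 0.75 × (1 − 0.461472) = 0.403896.

0.404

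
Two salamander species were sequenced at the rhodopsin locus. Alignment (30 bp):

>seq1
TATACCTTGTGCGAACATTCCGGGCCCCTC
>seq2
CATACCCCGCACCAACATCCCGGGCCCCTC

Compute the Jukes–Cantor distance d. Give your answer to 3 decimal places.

0.280

The sequences differ at 7 of 30 sites (1, 7, 8, 10, 11, 13, 19), so p = 7/30 ≈ 0.233333.
d = −(3/4) ln(1 − 4p/3) = −0.75 ln(1 − 0.311111) = −0.75 ln(0.688889)
  = −0.75 × (-0.372675) = 0.279506 substitutions/site.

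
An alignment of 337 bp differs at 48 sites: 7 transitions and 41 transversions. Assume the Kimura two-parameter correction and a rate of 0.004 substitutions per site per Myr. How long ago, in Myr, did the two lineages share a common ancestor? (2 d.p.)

P = 7/337 ≈ 0.020772 and Q = 41/337 ≈ 0.121662.
Under the Kimura two-parameter model, d = −½ ln(1 − 2P − Q) − ¼ ln(1 − 2Q).
1 − 2P − Q = 0.836794, giving −½ ln(0.836794) = 0.089089.
1 − 2Q = 0.756676, giving −¼ ln(0.756676) = 0.069705.
d = 0.089089 + 0.069705 = 0.158794.
Under a molecular clock d = 2μt, so t = d/(2μ) = 0.158794 / (2 × 0.004) = 19.85 Myr.

19.85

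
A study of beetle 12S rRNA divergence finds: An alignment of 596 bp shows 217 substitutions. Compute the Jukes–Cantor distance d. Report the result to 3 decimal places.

p = 217/596 ≈ 0.364094.
d = −(3/4) ln(1 − 4p/3) = −0.75 ln(1 − 0.485459) = −0.75 ln(0.514541)
  = −0.75 × (-0.664480) = 0.498360 substitutions/site.

0.498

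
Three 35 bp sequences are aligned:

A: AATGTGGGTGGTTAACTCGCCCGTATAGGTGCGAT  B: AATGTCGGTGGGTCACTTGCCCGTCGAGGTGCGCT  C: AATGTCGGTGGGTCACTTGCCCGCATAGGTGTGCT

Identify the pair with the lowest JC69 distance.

B and C

A–B: 7/35 differ, p = 0.200, d = 0.233.
A–C: 7/35 differ, p = 0.200, d = 0.233.
B–C: 4/35 differ, p = 0.114, d = 0.124.
The smallest distance is between B and C.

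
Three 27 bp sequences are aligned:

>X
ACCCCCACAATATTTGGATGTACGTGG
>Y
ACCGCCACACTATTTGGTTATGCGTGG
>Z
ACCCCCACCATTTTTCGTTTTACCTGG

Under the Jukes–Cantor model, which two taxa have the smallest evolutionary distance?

X and Y

X–Y: 5/27 differ, p = 0.185, d = 0.213.
X–Z: 6/27 differ, p = 0.222, d = 0.264.
Y–Z: 8/27 differ, p = 0.296, d = 0.377.
The smallest distance is between X and Y.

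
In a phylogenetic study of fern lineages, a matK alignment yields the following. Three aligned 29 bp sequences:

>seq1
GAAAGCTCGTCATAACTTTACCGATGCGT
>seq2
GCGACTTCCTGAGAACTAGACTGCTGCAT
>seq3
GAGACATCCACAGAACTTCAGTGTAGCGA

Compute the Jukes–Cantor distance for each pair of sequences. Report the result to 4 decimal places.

d(seq1,seq2) = 0.6018, d(seq1,seq3) = 0.6018, d(seq2,seq3) = 0.5285

seq1–seq2: 12/29 sites differ → p ≈ 0.413793, d = −0.75 ln(1 − 0.551724) = 0.601760 ≈ 0.6018.
seq1–seq3: 12/29 sites differ → p ≈ 0.413793, d = −0.75 ln(1 − 0.551724) = 0.601760 ≈ 0.6018.
seq2–seq3: 11/29 sites differ → p ≈ 0.37931, d = −0.75 ln(1 − 0.505747) = 0.528531 ≈ 0.5285.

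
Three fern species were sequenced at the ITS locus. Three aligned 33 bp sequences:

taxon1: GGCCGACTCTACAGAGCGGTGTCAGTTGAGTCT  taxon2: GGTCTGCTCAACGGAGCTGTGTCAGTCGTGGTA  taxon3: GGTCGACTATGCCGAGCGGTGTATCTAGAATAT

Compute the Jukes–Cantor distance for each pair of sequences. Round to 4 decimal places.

d(taxon1,taxon2) = 0.4408, d(taxon1,taxon3) = 0.3882, d(taxon2,taxon3) = 0.7798

taxon1–taxon2: 11/33 sites differ → p ≈ 0.333333, d = −0.75 ln(1 − 0.444444) = 0.440839 ≈ 0.4408.
taxon1–taxon3: 10/33 sites differ → p ≈ 0.30303, d = −0.75 ln(1 − 0.40404) = 0.388186 ≈ 0.3882.
taxon2–taxon3: 16/33 sites differ → p ≈ 0.484848, d = −0.75 ln(1 − 0.646464) = 0.779827 ≈ 0.7798.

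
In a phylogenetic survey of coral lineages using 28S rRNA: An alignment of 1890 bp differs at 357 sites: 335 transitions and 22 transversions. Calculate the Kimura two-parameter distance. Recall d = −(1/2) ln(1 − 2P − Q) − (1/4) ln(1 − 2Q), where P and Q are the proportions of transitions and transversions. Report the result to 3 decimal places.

P = 335/1890 ≈ 0.177249 and Q = 22/1890 ≈ 0.01164.
Under the Kimura two-parameter model, d = −½ ln(1 − 2P − Q) − ¼ ln(1 − 2Q).
1 − 2P − Q = 0.633862, giving −½ ln(0.633862) = 0.227962.
1 − 2Q = 0.97672, giving −¼ ln(0.97672) = 0.005889.
d = 0.227962 + 0.005889 = 0.233851.

0.234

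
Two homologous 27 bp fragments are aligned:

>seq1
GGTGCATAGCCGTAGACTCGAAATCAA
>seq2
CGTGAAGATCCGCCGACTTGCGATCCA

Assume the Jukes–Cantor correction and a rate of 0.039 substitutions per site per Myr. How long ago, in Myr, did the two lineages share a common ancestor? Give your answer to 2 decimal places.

The sequences differ at 10 of 27 sites (1, 5, 7, 9, 13, 14, 19, 21, 22, 26), so p = 10/27 ≈ 0.37037.
d = −(3/4) ln(1 − 4p/3) = −0.75 ln(1 − 0.493827) = −0.75 ln(0.506173)
  = −0.75 × (-0.680877) = 0.510658 substitutions/site.
Under a molecular clock d = 2μt, so t = d/(2μ) = 0.510658 / (2 × 0.039) = 6.55 Myr.

6.55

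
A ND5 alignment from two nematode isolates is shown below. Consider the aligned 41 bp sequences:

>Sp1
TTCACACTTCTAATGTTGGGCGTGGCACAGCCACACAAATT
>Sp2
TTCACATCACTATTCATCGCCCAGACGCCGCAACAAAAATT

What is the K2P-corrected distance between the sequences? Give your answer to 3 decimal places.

Of 41 sites, 4 differences are transitions and 11 are transversions, so P = 4/41 ≈ 0.097561 and Q = 11/41 ≈ 0.268293.
Under the Kimura two-parameter model, d = −½ ln(1 − 2P − Q) − ¼ ln(1 − 2Q).
1 − 2P − Q = 0.536585, giving −½ ln(0.536585) = 0.311265.
1 − 2Q = 0.463414, giving −¼ ln(0.463414) = 0.192284.
d = 0.311265 + 0.192284 = 0.503549.

0.504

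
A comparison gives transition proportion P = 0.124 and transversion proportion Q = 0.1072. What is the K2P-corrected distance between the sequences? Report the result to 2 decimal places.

Under the Kimura two-parameter model, d = −½ ln(1 − 2P − Q) − ¼ ln(1 − 2Q).
1 − 2P − Q = 0.6448, giving −½ ln(0.6448) = 0.219408.
1 − 2Q = 0.7856, giving −¼ ln(0.7856) = 0.060327.
d = 0.219408 + 0.060327 = 0.279735.

0.28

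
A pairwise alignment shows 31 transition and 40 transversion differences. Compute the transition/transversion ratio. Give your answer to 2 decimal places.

R = 31/40 = 0.775 ≈ 0.78 (to 2 d.p.).

0.78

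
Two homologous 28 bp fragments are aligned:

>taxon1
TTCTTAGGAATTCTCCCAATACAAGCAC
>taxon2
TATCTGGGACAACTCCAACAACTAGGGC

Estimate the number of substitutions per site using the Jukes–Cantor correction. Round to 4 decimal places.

The sequences differ at 13 of 28 sites, so p = 13/28 ≈ 0.464286.
d = −(3/4) ln(1 − 4p/3) = −0.75 ln(1 − 0.619048) = −0.75 ln(0.380952)
  = −0.75 × (-0.965082) = 0.723812 substitutions/site.

0.7238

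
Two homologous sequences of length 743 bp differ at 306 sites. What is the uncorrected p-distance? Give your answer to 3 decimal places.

0.412

p = 306/743 = 0.411843… ≈ 0.412 (to 3 d.p.).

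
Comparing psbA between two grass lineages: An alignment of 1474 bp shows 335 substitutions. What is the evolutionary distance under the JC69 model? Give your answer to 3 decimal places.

0.271

p = 335/1474 ≈ 0.227273.
d = −(3/4) ln(1 − 4p/3) = −0.75 ln(1 − 0.303031) = −0.75 ln(0.696969)
  = −0.75 × (-0.361014) = 0.270761 substitutions/site.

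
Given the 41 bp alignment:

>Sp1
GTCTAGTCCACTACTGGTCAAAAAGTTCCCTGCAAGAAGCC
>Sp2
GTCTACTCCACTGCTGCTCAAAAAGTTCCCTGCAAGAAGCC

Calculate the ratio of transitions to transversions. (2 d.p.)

Transitions are A↔G and C↔T; transversions are all other mismatches.
Transitions: 1. Transversions: 2.
R = 1/2 = 0.50.

0.50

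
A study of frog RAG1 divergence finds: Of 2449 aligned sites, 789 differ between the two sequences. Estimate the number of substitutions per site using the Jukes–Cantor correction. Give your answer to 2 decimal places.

0.42

p = 789/2449 ≈ 0.322172.
d = −(3/4) ln(1 − 4p/3) = −0.75 ln(1 − 0.429563) = −0.75 ln(0.570437)
  = −0.75 × (-0.561353) = 0.421015 substitutions/site.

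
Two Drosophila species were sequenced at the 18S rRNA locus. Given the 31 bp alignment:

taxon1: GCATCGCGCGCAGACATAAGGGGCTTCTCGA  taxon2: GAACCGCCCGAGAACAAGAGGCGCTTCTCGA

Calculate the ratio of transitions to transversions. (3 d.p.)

Transitions are A↔G and C↔T; transversions are all other mismatches.
Transitions: 4. Transversions: 5.
R = 4/5 = 0.800.

0.800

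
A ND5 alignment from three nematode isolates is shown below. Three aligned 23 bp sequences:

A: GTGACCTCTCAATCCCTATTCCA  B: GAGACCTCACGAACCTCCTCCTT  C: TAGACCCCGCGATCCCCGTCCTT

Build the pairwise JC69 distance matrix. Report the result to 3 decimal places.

A–B: 10/23 sites differ → p ≈ 0.434783, d = −0.75 ln(1 − 0.579711) = 0.650110 ≈ 0.650.
A–C: 10/23 sites differ → p ≈ 0.434783, d = −0.75 ln(1 − 0.579711) = 0.650110 ≈ 0.650.
B–C: 6/23 sites differ → p ≈ 0.26087, d = −0.75 ln(1 − 0.347827) = 0.320584 ≈ 0.321.

d(A,B) = 0.650, d(A,C) = 0.650, d(B,C) = 0.321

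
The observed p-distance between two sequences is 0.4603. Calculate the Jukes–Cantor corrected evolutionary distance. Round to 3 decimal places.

d = −(3/4) ln(1 − 4p/3) = −0.75 ln(1 − 0.613733) = −0.75 ln(0.386267)
  = −0.75 × (-0.951226) = 0.713420 substitutions/site.

0.713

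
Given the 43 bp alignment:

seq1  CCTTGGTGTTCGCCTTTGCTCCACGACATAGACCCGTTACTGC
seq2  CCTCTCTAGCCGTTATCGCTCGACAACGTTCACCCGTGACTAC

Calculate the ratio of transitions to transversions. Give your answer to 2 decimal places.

Transitions are A↔G and C↔T; transversions are all other mismatches.
Transitions: 9. Transversions: 8.
R = 9/8 = 1.125 ≈ 1.13 (to 2 d.p.).

1.13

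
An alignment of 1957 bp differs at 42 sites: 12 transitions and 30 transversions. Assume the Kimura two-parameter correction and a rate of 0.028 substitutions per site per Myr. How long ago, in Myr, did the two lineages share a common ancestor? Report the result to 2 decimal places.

P = 12/1957 ≈ 0.006132 and Q = 30/1957 ≈ 0.01533.
Under the Kimura two-parameter model, d = −½ ln(1 − 2P − Q) − ¼ ln(1 − 2Q).
1 − 2P − Q = 0.972406, giving −½ ln(0.972406) = 0.013991.
1 − 2Q = 0.96934, giving −¼ ln(0.96934) = 0.007785.
d = 0.013991 + 0.007785 = 0.021776.
Under a molecular clock d = 2μt, so t = d/(2μ) = 0.021776 / (2 × 0.028) = 0.39 Myr.

0.39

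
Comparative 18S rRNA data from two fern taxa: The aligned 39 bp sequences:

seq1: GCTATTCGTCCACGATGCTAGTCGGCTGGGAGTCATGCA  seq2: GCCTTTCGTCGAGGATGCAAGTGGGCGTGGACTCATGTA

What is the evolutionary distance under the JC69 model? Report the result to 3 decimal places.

The sequences differ at 10 of 39 sites (3, 4, 11, 13, 19, 23, 27, 28, 32, 38), so p = 10/39 ≈ 0.25641.
d = −(3/4) ln(1 − 4p/3) = −0.75 ln(1 − 0.34188) = −0.75 ln(0.65812)
  = −0.75 × (-0.418368) = 0.313776 substitutions/site.

0.314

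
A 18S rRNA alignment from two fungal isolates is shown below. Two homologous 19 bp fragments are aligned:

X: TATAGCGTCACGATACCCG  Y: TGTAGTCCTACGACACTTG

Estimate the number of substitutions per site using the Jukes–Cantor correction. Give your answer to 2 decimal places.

The sequences differ at 8 of 19 sites (2, 6, 7, 8, 9, 14, 17, 18), so p = 8/19 ≈ 0.421053.
d = −(3/4) ln(1 − 4p/3) = −0.75 ln(1 − 0.561404) = −0.75 ln(0.438596)
  = −0.75 × (-0.824177) = 0.618133 substitutions/site.

0.62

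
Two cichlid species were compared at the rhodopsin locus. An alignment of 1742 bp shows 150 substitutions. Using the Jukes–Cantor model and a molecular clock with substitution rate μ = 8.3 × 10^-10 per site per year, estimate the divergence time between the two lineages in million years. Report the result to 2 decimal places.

55.10

p = 150/1742 ≈ 0.086108.
d = −(3/4) ln(1 − 4p/3) = −0.75 ln(1 − 0.114811) = −0.75 ln(0.885189)
  = −0.75 × (-0.121954) = 0.091466 substitutions/site.
Under a molecular clock d = 2μt, so t = d/(2μ) = 0.091466 / (2 × 8.3 × 10^-10) = 55.10 million years.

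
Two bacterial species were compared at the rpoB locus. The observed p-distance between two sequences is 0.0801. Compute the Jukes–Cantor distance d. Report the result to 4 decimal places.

d = −(3/4) ln(1 − 4p/3) = −0.75 ln(1 − 0.1068) = −0.75 ln(0.8932)
  = −0.75 × (-0.112945) = 0.084709 substitutions/site.

0.0847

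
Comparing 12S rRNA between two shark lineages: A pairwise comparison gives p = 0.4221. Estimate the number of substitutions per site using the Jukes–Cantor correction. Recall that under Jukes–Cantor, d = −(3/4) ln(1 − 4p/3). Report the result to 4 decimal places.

0.6205

d = −(3/4) ln(1 − 4p/3) = −0.75 ln(1 − 0.5628) = −0.75 ln(0.4372)
  = −0.75 × (-0.827365) = 0.620524 substitutions/site.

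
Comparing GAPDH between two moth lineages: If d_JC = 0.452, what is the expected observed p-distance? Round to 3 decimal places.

0.339

p = (3/4)(1 − e^(−4d/3)) = 0.75 × (1 − e^(-0.602667)) = 0.75 × (1 − 0.547350) = 0.339488.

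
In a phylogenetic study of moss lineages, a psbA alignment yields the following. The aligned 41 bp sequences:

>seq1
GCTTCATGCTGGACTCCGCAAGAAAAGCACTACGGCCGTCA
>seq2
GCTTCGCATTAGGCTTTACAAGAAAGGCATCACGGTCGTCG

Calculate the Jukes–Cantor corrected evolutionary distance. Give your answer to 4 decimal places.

0.4556

The sequences differ at 14 of 41 sites, so p = 14/41 ≈ 0.341463.
d = −(3/4) ln(1 − 4p/3) = −0.75 ln(1 − 0.455284) = −0.75 ln(0.544716)
  = −0.75 × (-0.607491) = 0.455618 substitutions/site.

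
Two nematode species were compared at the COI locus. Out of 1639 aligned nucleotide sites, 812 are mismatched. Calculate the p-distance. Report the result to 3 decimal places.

p = 812/1639 = 0.495424… ≈ 0.495 (to 3 d.p.).

0.495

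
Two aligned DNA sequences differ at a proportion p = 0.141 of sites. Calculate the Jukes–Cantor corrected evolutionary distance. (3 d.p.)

d = −(3/4) ln(1 − 4p/3) = −0.75 ln(1 − 0.188) = −0.75 ln(0.812)
  = −0.75 × (-0.208255) = 0.156191 substitutions/site.

0.156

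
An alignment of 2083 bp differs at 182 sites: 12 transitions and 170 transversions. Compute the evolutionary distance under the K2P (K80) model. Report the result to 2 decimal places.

P = 12/2083 ≈ 0.005761 and Q = 170/2083 ≈ 0.081613.
Under the Kimura two-parameter model, d = −½ ln(1 − 2P − Q) − ¼ ln(1 − 2Q).
1 − 2P − Q = 0.906865, giving −½ ln(0.906865) = 0.048881.
1 − 2Q = 0.836774, giving −¼ ln(0.836774) = 0.044550.
d = 0.048881 + 0.044550 = 0.093431.

0.09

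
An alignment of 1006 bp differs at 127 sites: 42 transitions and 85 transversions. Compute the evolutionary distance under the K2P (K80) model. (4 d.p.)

0.1382

P = 42/1006 ≈ 0.04175 and Q = 85/1006 ≈ 0.084493.
Under the Kimura two-parameter model, d = −½ ln(1 − 2P − Q) − ¼ ln(1 − 2Q).
1 − 2P − Q = 0.832007, giving −½ ln(0.832007) = 0.091957.
1 − 2Q = 0.831014, giving −¼ ln(0.831014) = 0.046277.
d = 0.091957 + 0.046277 = 0.138234.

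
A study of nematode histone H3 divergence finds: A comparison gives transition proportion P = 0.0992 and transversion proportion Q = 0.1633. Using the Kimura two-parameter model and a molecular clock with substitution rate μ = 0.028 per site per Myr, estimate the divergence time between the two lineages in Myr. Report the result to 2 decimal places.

Under the Kimura two-parameter model, d = −½ ln(1 − 2P − Q) − ¼ ln(1 − 2Q).
1 − 2P − Q = 0.6383, giving −½ ln(0.6383) = 0.224473.
1 − 2Q = 0.6734, giving −¼ ln(0.6734) = 0.098854.
d = 0.224473 + 0.098854 = 0.323327.
Under a molecular clock d = 2μt, so t = d/(2μ) = 0.323327 / (2 × 0.028) = 5.77 Myr.

5.77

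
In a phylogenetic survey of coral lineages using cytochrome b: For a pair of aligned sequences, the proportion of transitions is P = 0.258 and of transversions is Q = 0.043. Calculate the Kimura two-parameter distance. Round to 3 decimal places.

0.432

Under the Kimura two-parameter model, d = −½ ln(1 − 2P − Q) − ¼ ln(1 − 2Q).
1 − 2P − Q = 0.441, giving −½ ln(0.441) = 0.409355.
1 − 2Q = 0.914, giving −¼ ln(0.914) = 0.022481.
d = 0.409355 + 0.022481 = 0.431836.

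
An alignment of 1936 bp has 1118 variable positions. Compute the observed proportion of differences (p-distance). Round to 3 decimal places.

0.577

p = 1118/1936 = 0.577479… ≈ 0.577 (to 3 d.p.).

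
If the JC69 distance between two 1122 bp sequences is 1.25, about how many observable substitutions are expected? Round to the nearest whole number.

Invert JC69: p = (3/4)(1 − e^(−4d/3)) = 0.75 × (1 − e^(-1.666667)) = 0.75 × (1 − 0.188876) = 0.608343.
Expected differing sites = pL ≈ 0.608343 × 1122 = 682.560846 ≈ 683.

683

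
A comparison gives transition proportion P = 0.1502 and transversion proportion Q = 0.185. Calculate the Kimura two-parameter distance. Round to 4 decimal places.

0.4477

Under the Kimura two-parameter model, d = −½ ln(1 − 2P − Q) − ¼ ln(1 − 2Q).
1 − 2P − Q = 0.5146, giving −½ ln(0.5146) = 0.332183.
1 − 2Q = 0.63, giving −¼ ln(0.63) = 0.115509.
d = 0.332183 + 0.115509 = 0.447692.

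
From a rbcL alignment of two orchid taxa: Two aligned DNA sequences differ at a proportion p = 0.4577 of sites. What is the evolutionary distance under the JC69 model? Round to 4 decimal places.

0.7067

d = −(3/4) ln(1 − 4p/3) = −0.75 ln(1 − 0.610267) = −0.75 ln(0.389733)
  = −0.75 × (-0.942293) = 0.706720 substitutions/site.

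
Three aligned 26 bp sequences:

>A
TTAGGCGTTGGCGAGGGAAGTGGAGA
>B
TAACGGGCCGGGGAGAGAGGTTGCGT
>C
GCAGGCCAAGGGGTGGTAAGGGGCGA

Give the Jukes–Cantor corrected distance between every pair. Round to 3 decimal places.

d(A,B) = 0.623, d(A,C) = 0.539, d(B,C) = 0.949

A–B: 11/26 sites differ → p ≈ 0.423077, d = −0.75 ln(1 − 0.564103) = 0.622762 ≈ 0.623.
A–C: 10/26 sites differ → p ≈ 0.384615, d = −0.75 ln(1 − 0.51282) = 0.539341 ≈ 0.539.
B–C: 14/26 sites differ → p ≈ 0.538462, d = −0.75 ln(1 − 0.717949) = 0.949251 ≈ 0.949.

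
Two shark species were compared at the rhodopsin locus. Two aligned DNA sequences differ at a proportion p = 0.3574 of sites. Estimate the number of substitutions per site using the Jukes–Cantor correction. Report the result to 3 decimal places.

d = −(3/4) ln(1 − 4p/3) = −0.75 ln(1 − 0.476533) = −0.75 ln(0.523467)
  = −0.75 × (-0.647281) = 0.485461 substitutions/site.

0.485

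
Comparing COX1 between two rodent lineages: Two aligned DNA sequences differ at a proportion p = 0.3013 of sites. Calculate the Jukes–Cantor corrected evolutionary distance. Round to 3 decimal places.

0.385

d = −(3/4) ln(1 − 4p/3) = −0.75 ln(1 − 0.401733) = −0.75 ln(0.598267)
  = −0.75 × (-0.513718) = 0.385289 substitutions/site.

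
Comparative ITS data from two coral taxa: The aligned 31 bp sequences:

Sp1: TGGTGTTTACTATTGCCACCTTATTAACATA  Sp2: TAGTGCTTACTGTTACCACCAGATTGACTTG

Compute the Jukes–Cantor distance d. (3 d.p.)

The sequences differ at 9 of 31 sites (2, 6, 12, 15, 21, 22, 26, 29, 31), so p = 9/31 ≈ 0.290323.
d = −(3/4) ln(1 − 4p/3) = −0.75 ln(1 − 0.387097) = −0.75 ln(0.612903)
  = −0.75 × (-0.489549) = 0.367162 substitutions/site.

0.367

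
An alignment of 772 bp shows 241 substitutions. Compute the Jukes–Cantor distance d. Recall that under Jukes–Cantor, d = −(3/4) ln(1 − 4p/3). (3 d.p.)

p = 241/772 ≈ 0.312176.
d = −(3/4) ln(1 − 4p/3) = −0.75 ln(1 − 0.416235) = −0.75 ln(0.583765)
  = −0.75 × (-0.538257) = 0.403693 substitutions/site.

0.404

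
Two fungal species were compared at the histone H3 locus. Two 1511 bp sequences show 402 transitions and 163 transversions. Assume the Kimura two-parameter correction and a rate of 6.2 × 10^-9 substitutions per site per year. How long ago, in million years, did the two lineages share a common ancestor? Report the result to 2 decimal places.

P = 402/1511 ≈ 0.266049 and Q = 163/1511 ≈ 0.107876.
Under the Kimura two-parameter model, d = −½ ln(1 − 2P − Q) − ¼ ln(1 − 2Q).
1 − 2P − Q = 0.360026, giving −½ ln(0.360026) = 0.510790.
1 − 2Q = 0.784248, giving −¼ ln(0.784248) = 0.060757.
d = 0.510790 + 0.060757 = 0.571547.
Under a molecular clock d = 2μt, so t = d/(2μ) = 0.571547 / (2 × 6.2 × 10^-9) = 46.09 million years.

46.09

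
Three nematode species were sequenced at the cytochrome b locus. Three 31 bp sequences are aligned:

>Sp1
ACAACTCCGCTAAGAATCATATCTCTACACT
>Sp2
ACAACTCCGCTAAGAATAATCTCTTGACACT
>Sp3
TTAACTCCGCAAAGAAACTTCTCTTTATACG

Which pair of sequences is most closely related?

Sp1–Sp2: 4/31 differ, p = 0.129, d = 0.142.
Sp1–Sp3: 9/31 differ, p = 0.290, d = 0.367.
Sp2–Sp3: 9/31 differ, p = 0.290, d = 0.367.
The smallest distance is between Sp1 and Sp2.

Sp1 and Sp2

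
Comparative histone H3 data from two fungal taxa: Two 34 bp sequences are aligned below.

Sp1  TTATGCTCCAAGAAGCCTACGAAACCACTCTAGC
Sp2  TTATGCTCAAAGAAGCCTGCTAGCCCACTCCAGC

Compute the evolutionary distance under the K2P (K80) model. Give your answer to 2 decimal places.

Of 34 sites, 3 differences are transitions and 3 are transversions, so P = 3/34 ≈ 0.088235 and Q = 3/34 ≈ 0.088235.
Under the Kimura two-parameter model, d = −½ ln(1 − 2P − Q) − ¼ ln(1 − 2Q).
1 − 2P − Q = 0.735295, giving −½ ln(0.735295) = 0.153742.
1 − 2Q = 0.82353, giving −¼ ln(0.82353) = 0.048539.
d = 0.153742 + 0.048539 = 0.202281.

0.20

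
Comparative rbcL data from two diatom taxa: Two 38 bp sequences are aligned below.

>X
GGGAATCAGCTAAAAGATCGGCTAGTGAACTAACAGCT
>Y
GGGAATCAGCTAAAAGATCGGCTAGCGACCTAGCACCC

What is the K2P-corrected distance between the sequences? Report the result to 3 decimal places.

0.146

Of 38 sites, 3 differences are transitions and 2 are transversions, so P = 3/38 ≈ 0.078947 and Q = 2/38 ≈ 0.052632.
Under the Kimura two-parameter model, d = −½ ln(1 − 2P − Q) − ¼ ln(1 − 2Q).
1 − 2P − Q = 0.789474, giving −½ ln(0.789474) = 0.118194.
1 − 2Q = 0.894736, giving −¼ ln(0.894736) = 0.027807.
d = 0.118194 + 0.027807 = 0.146001.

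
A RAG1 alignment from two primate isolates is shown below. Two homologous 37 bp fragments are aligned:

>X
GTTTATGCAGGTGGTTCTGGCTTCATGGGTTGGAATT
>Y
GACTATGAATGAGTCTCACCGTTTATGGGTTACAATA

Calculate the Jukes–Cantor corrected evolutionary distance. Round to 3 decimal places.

0.583

The sequences differ at 15 of 37 sites, so p = 15/37 ≈ 0.405405.
d = −(3/4) ln(1 − 4p/3) = −0.75 ln(1 − 0.54054) = −0.75 ln(0.45946)
  = −0.75 × (-0.777703) = 0.583277 substitutions/site.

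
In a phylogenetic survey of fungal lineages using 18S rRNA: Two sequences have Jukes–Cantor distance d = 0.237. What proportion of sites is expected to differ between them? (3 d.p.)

0.203

p = (3/4)(1 − e^(−4d/3)) = 0.75 × (1 − e^(-0.316)) = 0.75 × (1 − 0.729059) = 0.203206.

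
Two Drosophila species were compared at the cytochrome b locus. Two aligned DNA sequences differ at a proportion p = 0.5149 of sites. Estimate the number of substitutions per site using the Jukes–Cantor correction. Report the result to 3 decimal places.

0.870

d = −(3/4) ln(1 − 4p/3) = −0.75 ln(1 − 0.686533) = −0.75 ln(0.313467)
  = −0.75 × (-1.160061) = 0.870046 substitutions/site.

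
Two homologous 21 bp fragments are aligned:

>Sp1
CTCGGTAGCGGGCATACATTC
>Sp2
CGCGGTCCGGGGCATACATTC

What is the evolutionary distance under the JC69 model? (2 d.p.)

0.22

The sequences differ at 4 of 21 sites (2, 7, 8, 9), so p = 4/21 ≈ 0.190476.
d = −(3/4) ln(1 − 4p/3) = −0.75 ln(1 − 0.253968) = −0.75 ln(0.746032)
  = −0.75 × (-0.292987) = 0.219740 substitutions/site.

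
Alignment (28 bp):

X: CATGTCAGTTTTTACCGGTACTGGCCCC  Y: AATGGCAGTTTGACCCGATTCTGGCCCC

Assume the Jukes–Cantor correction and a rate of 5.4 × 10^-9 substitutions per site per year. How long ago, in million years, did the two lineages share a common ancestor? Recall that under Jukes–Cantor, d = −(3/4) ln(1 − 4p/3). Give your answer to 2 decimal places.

The sequences differ at 7 of 28 sites (1, 5, 12, 13, 14, 18, 20), so p = 7/28 = 0.25.
d = −(3/4) ln(1 − 4p/3) = −0.75 ln(1 − 0.333333) = −0.75 ln(0.666667)
  = −0.75 × (-0.405465) = 0.304099 substitutions/site.
Under a molecular clock d = 2μt, so t = d/(2μ) = 0.304099 / (2 × 5.4 × 10^-9) = 28.16 million years.

28.16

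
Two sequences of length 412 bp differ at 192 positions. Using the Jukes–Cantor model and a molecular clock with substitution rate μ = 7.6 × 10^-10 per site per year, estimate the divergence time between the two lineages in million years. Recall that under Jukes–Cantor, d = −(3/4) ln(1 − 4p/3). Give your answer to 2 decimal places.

479.19

p = 192/412 ≈ 0.466019.
d = −(3/4) ln(1 − 4p/3) = −0.75 ln(1 − 0.621359) = −0.75 ln(0.378641)
  = −0.75 × (-0.971167) = 0.728375 substitutions/site.
Under a molecular clock d = 2μt, so t = d/(2μ) = 0.728375 / (2 × 7.6 × 10^-10) = 479.19 million years.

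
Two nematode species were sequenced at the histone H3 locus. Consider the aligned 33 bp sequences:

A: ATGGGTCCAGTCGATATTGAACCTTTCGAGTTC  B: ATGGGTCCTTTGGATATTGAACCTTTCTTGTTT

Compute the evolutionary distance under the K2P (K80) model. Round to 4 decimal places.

0.2095

Of 33 sites, 1 differences are transitions and 5 are transversions, so P = 1/33 ≈ 0.030303 and Q = 5/33 ≈ 0.151515.
Under the Kimura two-parameter model, d = −½ ln(1 − 2P − Q) − ¼ ln(1 − 2Q).
1 − 2P − Q = 0.787879, giving −½ ln(0.787879) = 0.119205.
1 − 2Q = 0.69697, giving −¼ ln(0.69697) = 0.090253.
d = 0.119205 + 0.090253 = 0.209458.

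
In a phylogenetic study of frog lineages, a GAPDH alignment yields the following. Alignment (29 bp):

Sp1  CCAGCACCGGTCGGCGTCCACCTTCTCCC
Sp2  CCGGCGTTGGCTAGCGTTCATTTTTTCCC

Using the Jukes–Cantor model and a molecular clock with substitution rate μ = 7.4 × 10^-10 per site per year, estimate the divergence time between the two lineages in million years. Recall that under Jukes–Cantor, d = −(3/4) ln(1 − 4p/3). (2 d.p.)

357.12

The sequences differ at 11 of 29 sites, so p = 11/29 ≈ 0.37931.
d = −(3/4) ln(1 − 4p/3) = −0.75 ln(1 − 0.505747) = −0.75 ln(0.494253)
  = −0.75 × (-0.704708) = 0.528531 substitutions/site.
Under a molecular clock d = 2μt, so t = d/(2μ) = 0.528531 / (2 × 7.4 × 10^-10) = 357.12 million years.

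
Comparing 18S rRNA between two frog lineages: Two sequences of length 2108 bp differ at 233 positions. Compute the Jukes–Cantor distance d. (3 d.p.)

p = 233/2108 ≈ 0.110531.
d = −(3/4) ln(1 − 4p/3) = −0.75 ln(1 − 0.147375) = −0.75 ln(0.852625)
  = −0.75 × (-0.159435) = 0.119576 substitutions/site.

0.120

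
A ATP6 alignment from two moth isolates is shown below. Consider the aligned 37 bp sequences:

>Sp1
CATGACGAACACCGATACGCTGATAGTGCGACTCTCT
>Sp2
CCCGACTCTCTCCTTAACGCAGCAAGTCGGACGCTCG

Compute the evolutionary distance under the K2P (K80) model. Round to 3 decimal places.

0.724

Of 37 sites, 1 differences are transitions and 15 are transversions, so P = 1/37 ≈ 0.027027 and Q = 15/37 ≈ 0.405405.
Under the Kimura two-parameter model, d = −½ ln(1 − 2P − Q) − ¼ ln(1 − 2Q).
1 − 2P − Q = 0.540541, giving −½ ln(0.540541) = 0.307592.
1 − 2Q = 0.18919, giving −¼ ln(0.18919) = 0.416251.
d = 0.307592 + 0.416251 = 0.723843.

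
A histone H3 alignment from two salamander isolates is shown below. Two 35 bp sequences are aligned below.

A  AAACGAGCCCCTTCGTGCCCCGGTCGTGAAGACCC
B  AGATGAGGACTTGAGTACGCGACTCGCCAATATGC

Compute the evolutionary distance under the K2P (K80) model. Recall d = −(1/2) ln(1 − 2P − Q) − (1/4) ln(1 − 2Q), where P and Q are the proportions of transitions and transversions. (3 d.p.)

Of 35 sites, 7 differences are transitions and 10 are transversions, so P = 7/35 = 0.2 and Q = 10/35 ≈ 0.285714.
Under the Kimura two-parameter model, d = −½ ln(1 − 2P − Q) − ¼ ln(1 − 2Q).
1 − 2P − Q = 0.314286, giving −½ ln(0.314286) = 0.578726.
1 − 2Q = 0.428572, giving −¼ ln(0.428572) = 0.211824.
d = 0.578726 + 0.211824 = 0.790550.

0.791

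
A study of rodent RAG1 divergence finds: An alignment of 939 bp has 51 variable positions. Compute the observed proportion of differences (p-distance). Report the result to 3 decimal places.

0.054

p = 51/939 = 0.054313… ≈ 0.054 (to 3 d.p.).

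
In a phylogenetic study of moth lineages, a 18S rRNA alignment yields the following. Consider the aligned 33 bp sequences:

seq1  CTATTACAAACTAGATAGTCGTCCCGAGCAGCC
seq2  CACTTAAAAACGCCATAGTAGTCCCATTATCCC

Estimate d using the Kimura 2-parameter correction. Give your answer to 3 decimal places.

Of 33 sites, 1 differences are transitions and 12 are transversions, so P = 1/33 ≈ 0.030303 and Q = 12/33 ≈ 0.363636.
Under the Kimura two-parameter model, d = −½ ln(1 − 2P − Q) − ¼ ln(1 − 2Q).
1 − 2P − Q = 0.575758, giving −½ ln(0.575758) = 0.276034.
1 − 2Q = 0.272728, giving −¼ ln(0.272728) = 0.324820.
d = 0.276034 + 0.324820 = 0.600854.

0.601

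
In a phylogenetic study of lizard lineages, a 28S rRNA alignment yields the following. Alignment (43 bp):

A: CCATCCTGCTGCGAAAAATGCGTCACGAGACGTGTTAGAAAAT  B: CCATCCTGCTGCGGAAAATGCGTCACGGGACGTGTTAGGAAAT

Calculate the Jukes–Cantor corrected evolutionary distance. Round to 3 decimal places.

0.073

The sequences differ at 3 of 43 sites (14, 28, 39), so p = 3/43 ≈ 0.069767.
d = −(3/4) ln(1 − 4p/3) = −0.75 ln(1 − 0.093023) = −0.75 ln(0.906977)
  = −0.75 × (-0.097638) = 0.073229 substitutions/site.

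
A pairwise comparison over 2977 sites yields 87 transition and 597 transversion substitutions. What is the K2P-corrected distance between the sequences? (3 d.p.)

P = 87/2977 ≈ 0.029224 and Q = 597/2977 ≈ 0.200537.
Under the Kimura two-parameter model, d = −½ ln(1 − 2P − Q) − ¼ ln(1 − 2Q).
1 − 2P − Q = 0.741015, giving −½ ln(0.741015) = 0.149867.
1 − 2Q = 0.598926, giving −¼ ln(0.598926) = 0.128154.
d = 0.149867 + 0.128154 = 0.278021.

0.278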